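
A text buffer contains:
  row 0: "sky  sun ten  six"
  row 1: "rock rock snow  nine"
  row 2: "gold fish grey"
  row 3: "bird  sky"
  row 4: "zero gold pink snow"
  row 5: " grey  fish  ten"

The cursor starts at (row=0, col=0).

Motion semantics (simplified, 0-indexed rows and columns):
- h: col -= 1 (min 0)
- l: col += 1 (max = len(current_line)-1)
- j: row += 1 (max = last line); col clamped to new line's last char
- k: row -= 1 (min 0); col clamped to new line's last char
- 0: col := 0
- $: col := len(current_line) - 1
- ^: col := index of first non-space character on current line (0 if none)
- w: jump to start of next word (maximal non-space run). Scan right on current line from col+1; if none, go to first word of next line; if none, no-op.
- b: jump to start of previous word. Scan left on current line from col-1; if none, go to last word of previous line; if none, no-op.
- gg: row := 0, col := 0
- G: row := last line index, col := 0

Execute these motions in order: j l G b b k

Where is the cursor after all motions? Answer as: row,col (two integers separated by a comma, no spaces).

After 1 (j): row=1 col=0 char='r'
After 2 (l): row=1 col=1 char='o'
After 3 (G): row=5 col=0 char='_'
After 4 (b): row=4 col=15 char='s'
After 5 (b): row=4 col=10 char='p'
After 6 (k): row=3 col=8 char='y'

Answer: 3,8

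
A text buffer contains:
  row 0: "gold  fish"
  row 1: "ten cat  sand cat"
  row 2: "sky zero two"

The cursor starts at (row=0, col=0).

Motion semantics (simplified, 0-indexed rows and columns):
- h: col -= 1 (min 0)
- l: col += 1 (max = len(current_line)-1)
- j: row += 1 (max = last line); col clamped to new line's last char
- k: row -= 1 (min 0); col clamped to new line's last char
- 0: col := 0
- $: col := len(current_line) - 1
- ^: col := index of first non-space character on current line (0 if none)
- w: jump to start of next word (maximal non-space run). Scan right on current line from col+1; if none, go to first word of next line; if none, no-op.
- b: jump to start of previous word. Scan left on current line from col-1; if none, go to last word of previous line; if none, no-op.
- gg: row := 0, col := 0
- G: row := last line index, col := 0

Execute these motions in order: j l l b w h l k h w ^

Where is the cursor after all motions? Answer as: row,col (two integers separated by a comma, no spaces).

Answer: 0,0

Derivation:
After 1 (j): row=1 col=0 char='t'
After 2 (l): row=1 col=1 char='e'
After 3 (l): row=1 col=2 char='n'
After 4 (b): row=1 col=0 char='t'
After 5 (w): row=1 col=4 char='c'
After 6 (h): row=1 col=3 char='_'
After 7 (l): row=1 col=4 char='c'
After 8 (k): row=0 col=4 char='_'
After 9 (h): row=0 col=3 char='d'
After 10 (w): row=0 col=6 char='f'
After 11 (^): row=0 col=0 char='g'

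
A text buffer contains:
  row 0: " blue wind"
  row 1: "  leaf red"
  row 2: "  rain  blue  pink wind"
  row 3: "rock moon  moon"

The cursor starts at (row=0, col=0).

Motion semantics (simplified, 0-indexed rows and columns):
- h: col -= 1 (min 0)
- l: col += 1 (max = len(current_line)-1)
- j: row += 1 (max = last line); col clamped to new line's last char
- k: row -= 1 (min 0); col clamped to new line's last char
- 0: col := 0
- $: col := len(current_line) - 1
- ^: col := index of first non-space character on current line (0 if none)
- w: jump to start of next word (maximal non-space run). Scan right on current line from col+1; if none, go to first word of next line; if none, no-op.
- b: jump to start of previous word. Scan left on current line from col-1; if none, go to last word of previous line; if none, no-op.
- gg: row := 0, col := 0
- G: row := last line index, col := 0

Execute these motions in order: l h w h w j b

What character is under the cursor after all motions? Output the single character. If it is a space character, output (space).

Answer: w

Derivation:
After 1 (l): row=0 col=1 char='b'
After 2 (h): row=0 col=0 char='_'
After 3 (w): row=0 col=1 char='b'
After 4 (h): row=0 col=0 char='_'
After 5 (w): row=0 col=1 char='b'
After 6 (j): row=1 col=1 char='_'
After 7 (b): row=0 col=6 char='w'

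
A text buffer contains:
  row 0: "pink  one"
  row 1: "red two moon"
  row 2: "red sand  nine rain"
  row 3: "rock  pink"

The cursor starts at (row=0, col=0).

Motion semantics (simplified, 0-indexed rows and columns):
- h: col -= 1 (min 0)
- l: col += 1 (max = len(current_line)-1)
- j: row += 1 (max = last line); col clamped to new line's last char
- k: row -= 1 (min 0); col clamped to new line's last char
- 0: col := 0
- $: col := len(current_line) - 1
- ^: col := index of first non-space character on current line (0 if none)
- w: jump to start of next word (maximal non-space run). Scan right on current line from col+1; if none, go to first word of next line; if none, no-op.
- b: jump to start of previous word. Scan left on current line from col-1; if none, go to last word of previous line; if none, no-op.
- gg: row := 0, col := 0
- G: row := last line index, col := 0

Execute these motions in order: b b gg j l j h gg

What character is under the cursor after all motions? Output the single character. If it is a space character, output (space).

Answer: p

Derivation:
After 1 (b): row=0 col=0 char='p'
After 2 (b): row=0 col=0 char='p'
After 3 (gg): row=0 col=0 char='p'
After 4 (j): row=1 col=0 char='r'
After 5 (l): row=1 col=1 char='e'
After 6 (j): row=2 col=1 char='e'
After 7 (h): row=2 col=0 char='r'
After 8 (gg): row=0 col=0 char='p'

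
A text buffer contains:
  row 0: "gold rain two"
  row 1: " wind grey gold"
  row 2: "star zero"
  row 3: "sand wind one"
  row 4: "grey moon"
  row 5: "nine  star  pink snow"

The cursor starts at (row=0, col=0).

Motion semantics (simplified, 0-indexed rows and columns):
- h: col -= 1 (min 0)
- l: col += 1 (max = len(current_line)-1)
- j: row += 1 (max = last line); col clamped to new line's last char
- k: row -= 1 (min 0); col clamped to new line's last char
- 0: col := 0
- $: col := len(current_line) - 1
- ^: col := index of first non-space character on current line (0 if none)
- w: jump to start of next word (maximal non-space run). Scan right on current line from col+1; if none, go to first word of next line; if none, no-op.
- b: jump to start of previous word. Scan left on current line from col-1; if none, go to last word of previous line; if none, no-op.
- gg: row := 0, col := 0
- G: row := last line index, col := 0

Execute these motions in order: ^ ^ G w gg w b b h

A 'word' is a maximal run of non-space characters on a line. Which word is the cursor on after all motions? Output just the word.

Answer: gold

Derivation:
After 1 (^): row=0 col=0 char='g'
After 2 (^): row=0 col=0 char='g'
After 3 (G): row=5 col=0 char='n'
After 4 (w): row=5 col=6 char='s'
After 5 (gg): row=0 col=0 char='g'
After 6 (w): row=0 col=5 char='r'
After 7 (b): row=0 col=0 char='g'
After 8 (b): row=0 col=0 char='g'
After 9 (h): row=0 col=0 char='g'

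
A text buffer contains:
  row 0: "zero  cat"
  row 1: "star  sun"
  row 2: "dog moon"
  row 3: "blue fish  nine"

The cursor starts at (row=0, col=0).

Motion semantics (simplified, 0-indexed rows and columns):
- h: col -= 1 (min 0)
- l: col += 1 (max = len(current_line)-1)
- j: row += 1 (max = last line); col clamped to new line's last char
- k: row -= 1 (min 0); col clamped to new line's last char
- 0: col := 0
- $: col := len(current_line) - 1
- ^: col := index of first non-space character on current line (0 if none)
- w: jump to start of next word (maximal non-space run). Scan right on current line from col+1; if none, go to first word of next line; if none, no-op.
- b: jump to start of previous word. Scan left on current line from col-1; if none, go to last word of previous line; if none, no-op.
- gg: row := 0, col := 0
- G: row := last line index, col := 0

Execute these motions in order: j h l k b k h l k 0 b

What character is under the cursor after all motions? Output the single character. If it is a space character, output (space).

After 1 (j): row=1 col=0 char='s'
After 2 (h): row=1 col=0 char='s'
After 3 (l): row=1 col=1 char='t'
After 4 (k): row=0 col=1 char='e'
After 5 (b): row=0 col=0 char='z'
After 6 (k): row=0 col=0 char='z'
After 7 (h): row=0 col=0 char='z'
After 8 (l): row=0 col=1 char='e'
After 9 (k): row=0 col=1 char='e'
After 10 (0): row=0 col=0 char='z'
After 11 (b): row=0 col=0 char='z'

Answer: z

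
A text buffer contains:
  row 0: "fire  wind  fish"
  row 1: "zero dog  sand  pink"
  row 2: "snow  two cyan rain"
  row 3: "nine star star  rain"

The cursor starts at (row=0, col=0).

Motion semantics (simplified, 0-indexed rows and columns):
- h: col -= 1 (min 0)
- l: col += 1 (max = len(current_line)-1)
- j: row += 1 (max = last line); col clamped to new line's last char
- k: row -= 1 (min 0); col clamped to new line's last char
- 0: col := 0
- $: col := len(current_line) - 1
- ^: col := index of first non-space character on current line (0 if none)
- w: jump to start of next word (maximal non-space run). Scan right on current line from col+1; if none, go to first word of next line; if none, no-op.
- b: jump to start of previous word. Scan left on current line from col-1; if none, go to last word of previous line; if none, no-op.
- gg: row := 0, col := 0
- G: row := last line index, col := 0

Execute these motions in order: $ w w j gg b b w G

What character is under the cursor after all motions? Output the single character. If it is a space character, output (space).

After 1 ($): row=0 col=15 char='h'
After 2 (w): row=1 col=0 char='z'
After 3 (w): row=1 col=5 char='d'
After 4 (j): row=2 col=5 char='_'
After 5 (gg): row=0 col=0 char='f'
After 6 (b): row=0 col=0 char='f'
After 7 (b): row=0 col=0 char='f'
After 8 (w): row=0 col=6 char='w'
After 9 (G): row=3 col=0 char='n'

Answer: n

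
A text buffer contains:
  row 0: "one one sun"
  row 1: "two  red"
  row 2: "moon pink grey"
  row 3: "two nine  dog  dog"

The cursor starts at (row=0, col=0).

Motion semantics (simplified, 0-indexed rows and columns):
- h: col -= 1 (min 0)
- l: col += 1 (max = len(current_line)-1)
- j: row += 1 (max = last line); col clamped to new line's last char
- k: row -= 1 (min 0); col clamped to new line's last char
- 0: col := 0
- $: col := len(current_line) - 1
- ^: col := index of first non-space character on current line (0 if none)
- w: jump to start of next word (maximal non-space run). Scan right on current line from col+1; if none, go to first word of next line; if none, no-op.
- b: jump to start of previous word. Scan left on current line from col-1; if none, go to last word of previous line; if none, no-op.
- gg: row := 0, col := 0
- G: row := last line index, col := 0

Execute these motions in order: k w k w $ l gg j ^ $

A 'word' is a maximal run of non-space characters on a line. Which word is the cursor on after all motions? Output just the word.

After 1 (k): row=0 col=0 char='o'
After 2 (w): row=0 col=4 char='o'
After 3 (k): row=0 col=4 char='o'
After 4 (w): row=0 col=8 char='s'
After 5 ($): row=0 col=10 char='n'
After 6 (l): row=0 col=10 char='n'
After 7 (gg): row=0 col=0 char='o'
After 8 (j): row=1 col=0 char='t'
After 9 (^): row=1 col=0 char='t'
After 10 ($): row=1 col=7 char='d'

Answer: red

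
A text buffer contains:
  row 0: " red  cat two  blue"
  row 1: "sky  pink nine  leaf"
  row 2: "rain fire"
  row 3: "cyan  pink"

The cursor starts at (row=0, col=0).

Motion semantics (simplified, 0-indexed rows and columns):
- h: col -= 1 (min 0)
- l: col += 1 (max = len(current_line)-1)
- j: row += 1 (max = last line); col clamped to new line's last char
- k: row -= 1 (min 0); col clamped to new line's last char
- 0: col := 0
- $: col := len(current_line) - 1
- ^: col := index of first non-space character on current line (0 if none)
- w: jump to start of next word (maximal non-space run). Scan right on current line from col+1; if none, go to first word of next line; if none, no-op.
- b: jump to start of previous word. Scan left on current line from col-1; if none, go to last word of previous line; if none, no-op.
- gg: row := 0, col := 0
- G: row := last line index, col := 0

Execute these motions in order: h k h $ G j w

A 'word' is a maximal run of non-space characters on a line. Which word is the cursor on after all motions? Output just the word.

After 1 (h): row=0 col=0 char='_'
After 2 (k): row=0 col=0 char='_'
After 3 (h): row=0 col=0 char='_'
After 4 ($): row=0 col=18 char='e'
After 5 (G): row=3 col=0 char='c'
After 6 (j): row=3 col=0 char='c'
After 7 (w): row=3 col=6 char='p'

Answer: pink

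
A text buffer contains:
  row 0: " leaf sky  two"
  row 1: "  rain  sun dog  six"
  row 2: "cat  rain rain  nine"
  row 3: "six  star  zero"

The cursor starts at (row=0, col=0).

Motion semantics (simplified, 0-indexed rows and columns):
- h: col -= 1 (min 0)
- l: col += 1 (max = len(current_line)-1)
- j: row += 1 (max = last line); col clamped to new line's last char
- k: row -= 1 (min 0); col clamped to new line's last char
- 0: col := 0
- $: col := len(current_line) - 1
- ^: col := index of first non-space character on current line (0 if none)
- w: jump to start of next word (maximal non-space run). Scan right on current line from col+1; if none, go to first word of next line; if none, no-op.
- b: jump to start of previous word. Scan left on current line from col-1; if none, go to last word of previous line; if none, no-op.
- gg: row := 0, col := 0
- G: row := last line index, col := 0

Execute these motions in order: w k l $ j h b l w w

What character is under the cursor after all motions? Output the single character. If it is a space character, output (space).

After 1 (w): row=0 col=1 char='l'
After 2 (k): row=0 col=1 char='l'
After 3 (l): row=0 col=2 char='e'
After 4 ($): row=0 col=13 char='o'
After 5 (j): row=1 col=13 char='o'
After 6 (h): row=1 col=12 char='d'
After 7 (b): row=1 col=8 char='s'
After 8 (l): row=1 col=9 char='u'
After 9 (w): row=1 col=12 char='d'
After 10 (w): row=1 col=17 char='s'

Answer: s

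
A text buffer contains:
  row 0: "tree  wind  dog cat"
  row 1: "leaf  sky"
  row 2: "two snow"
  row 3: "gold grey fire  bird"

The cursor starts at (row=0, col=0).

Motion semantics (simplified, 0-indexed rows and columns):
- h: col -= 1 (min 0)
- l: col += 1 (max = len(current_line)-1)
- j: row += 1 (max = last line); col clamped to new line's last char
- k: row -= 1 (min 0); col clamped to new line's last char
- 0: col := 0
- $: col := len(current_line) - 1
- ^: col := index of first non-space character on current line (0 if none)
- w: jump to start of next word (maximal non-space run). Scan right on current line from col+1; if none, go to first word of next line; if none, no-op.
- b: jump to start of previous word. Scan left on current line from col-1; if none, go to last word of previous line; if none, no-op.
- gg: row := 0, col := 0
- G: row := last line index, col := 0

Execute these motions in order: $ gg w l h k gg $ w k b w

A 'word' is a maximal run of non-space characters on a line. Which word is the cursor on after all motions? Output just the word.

After 1 ($): row=0 col=18 char='t'
After 2 (gg): row=0 col=0 char='t'
After 3 (w): row=0 col=6 char='w'
After 4 (l): row=0 col=7 char='i'
After 5 (h): row=0 col=6 char='w'
After 6 (k): row=0 col=6 char='w'
After 7 (gg): row=0 col=0 char='t'
After 8 ($): row=0 col=18 char='t'
After 9 (w): row=1 col=0 char='l'
After 10 (k): row=0 col=0 char='t'
After 11 (b): row=0 col=0 char='t'
After 12 (w): row=0 col=6 char='w'

Answer: wind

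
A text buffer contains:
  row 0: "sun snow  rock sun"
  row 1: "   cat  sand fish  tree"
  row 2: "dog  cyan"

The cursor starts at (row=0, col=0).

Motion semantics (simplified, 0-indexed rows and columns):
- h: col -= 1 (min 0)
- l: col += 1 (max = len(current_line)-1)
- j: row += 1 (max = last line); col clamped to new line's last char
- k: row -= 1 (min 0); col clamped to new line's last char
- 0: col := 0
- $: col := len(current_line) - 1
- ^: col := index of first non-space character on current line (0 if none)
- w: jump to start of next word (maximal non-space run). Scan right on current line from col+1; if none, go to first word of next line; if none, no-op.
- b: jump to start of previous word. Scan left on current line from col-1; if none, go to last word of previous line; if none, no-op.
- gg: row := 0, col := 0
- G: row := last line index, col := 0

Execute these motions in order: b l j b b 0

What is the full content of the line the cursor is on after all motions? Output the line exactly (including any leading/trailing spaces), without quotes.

Answer: sun snow  rock sun

Derivation:
After 1 (b): row=0 col=0 char='s'
After 2 (l): row=0 col=1 char='u'
After 3 (j): row=1 col=1 char='_'
After 4 (b): row=0 col=15 char='s'
After 5 (b): row=0 col=10 char='r'
After 6 (0): row=0 col=0 char='s'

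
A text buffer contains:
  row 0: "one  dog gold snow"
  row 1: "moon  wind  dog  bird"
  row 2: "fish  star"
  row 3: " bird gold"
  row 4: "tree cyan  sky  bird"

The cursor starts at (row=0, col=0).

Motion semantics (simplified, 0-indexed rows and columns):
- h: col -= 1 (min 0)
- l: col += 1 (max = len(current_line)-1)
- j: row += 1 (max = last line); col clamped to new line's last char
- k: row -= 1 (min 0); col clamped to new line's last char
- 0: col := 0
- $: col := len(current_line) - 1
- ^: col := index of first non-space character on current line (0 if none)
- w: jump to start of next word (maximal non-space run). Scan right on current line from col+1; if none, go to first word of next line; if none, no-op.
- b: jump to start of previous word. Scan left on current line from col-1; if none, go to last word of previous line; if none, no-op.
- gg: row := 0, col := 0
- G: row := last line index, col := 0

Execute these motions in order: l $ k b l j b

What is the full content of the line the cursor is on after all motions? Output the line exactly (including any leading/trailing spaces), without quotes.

After 1 (l): row=0 col=1 char='n'
After 2 ($): row=0 col=17 char='w'
After 3 (k): row=0 col=17 char='w'
After 4 (b): row=0 col=14 char='s'
After 5 (l): row=0 col=15 char='n'
After 6 (j): row=1 col=15 char='_'
After 7 (b): row=1 col=12 char='d'

Answer: moon  wind  dog  bird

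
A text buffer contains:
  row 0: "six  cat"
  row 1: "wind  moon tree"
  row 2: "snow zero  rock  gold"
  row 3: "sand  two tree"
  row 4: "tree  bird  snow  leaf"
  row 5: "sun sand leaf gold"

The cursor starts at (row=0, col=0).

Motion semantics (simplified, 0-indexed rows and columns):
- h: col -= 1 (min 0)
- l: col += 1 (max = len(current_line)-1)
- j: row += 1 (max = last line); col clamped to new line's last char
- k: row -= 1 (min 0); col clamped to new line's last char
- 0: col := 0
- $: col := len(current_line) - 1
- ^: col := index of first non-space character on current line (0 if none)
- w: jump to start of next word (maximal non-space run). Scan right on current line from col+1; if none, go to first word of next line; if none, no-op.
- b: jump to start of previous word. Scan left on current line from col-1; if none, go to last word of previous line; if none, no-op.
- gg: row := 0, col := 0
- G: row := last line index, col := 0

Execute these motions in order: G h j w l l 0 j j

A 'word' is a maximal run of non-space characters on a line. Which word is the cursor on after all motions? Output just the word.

Answer: sun

Derivation:
After 1 (G): row=5 col=0 char='s'
After 2 (h): row=5 col=0 char='s'
After 3 (j): row=5 col=0 char='s'
After 4 (w): row=5 col=4 char='s'
After 5 (l): row=5 col=5 char='a'
After 6 (l): row=5 col=6 char='n'
After 7 (0): row=5 col=0 char='s'
After 8 (j): row=5 col=0 char='s'
After 9 (j): row=5 col=0 char='s'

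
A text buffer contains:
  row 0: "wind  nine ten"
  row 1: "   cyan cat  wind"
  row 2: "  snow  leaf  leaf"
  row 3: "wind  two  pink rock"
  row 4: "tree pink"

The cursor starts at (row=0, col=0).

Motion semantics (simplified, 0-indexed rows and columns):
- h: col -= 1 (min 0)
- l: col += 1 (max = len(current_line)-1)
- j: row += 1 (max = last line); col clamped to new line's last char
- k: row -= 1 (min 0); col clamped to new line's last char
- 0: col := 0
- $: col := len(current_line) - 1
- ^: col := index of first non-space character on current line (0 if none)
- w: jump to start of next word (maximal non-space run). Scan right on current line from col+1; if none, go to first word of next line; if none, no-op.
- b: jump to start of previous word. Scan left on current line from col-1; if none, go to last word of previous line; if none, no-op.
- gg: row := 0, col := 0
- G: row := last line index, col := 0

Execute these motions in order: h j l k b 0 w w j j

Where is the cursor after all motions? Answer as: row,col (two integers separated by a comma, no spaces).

After 1 (h): row=0 col=0 char='w'
After 2 (j): row=1 col=0 char='_'
After 3 (l): row=1 col=1 char='_'
After 4 (k): row=0 col=1 char='i'
After 5 (b): row=0 col=0 char='w'
After 6 (0): row=0 col=0 char='w'
After 7 (w): row=0 col=6 char='n'
After 8 (w): row=0 col=11 char='t'
After 9 (j): row=1 col=11 char='_'
After 10 (j): row=2 col=11 char='f'

Answer: 2,11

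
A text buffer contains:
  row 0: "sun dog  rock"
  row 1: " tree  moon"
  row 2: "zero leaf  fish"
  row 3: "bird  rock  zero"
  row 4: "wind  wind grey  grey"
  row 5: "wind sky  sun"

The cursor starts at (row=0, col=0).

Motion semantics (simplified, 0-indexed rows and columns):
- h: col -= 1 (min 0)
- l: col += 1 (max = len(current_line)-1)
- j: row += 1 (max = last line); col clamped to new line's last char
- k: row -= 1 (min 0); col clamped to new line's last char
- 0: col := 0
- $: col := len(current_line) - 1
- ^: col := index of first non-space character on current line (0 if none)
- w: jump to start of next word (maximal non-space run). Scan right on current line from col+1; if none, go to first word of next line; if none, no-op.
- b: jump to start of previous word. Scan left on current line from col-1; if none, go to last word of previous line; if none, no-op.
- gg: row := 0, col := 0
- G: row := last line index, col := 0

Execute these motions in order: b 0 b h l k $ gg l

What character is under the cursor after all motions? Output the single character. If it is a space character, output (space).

After 1 (b): row=0 col=0 char='s'
After 2 (0): row=0 col=0 char='s'
After 3 (b): row=0 col=0 char='s'
After 4 (h): row=0 col=0 char='s'
After 5 (l): row=0 col=1 char='u'
After 6 (k): row=0 col=1 char='u'
After 7 ($): row=0 col=12 char='k'
After 8 (gg): row=0 col=0 char='s'
After 9 (l): row=0 col=1 char='u'

Answer: u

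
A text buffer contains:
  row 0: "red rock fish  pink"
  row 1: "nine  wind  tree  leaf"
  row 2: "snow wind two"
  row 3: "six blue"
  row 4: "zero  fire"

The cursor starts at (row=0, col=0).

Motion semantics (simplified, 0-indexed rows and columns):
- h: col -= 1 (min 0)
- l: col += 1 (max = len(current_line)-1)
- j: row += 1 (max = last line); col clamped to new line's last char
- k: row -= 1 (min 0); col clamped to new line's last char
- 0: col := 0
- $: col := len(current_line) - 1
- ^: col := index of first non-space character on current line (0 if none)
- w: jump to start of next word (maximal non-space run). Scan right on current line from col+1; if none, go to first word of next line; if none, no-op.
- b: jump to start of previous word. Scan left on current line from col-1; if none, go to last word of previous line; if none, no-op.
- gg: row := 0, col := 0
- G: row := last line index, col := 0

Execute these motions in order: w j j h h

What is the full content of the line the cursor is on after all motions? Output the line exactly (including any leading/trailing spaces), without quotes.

Answer: snow wind two

Derivation:
After 1 (w): row=0 col=4 char='r'
After 2 (j): row=1 col=4 char='_'
After 3 (j): row=2 col=4 char='_'
After 4 (h): row=2 col=3 char='w'
After 5 (h): row=2 col=2 char='o'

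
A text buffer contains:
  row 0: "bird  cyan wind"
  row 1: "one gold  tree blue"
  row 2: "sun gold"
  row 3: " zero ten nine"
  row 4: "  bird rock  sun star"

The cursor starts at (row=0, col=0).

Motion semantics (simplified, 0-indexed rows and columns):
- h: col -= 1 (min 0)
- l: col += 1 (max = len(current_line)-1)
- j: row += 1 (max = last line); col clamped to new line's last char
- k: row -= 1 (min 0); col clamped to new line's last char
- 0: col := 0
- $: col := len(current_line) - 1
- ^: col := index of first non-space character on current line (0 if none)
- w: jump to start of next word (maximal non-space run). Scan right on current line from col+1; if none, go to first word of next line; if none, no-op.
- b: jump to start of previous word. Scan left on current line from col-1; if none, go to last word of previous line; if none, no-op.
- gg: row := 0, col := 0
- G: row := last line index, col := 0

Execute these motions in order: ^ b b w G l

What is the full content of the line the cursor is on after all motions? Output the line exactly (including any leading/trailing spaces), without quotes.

After 1 (^): row=0 col=0 char='b'
After 2 (b): row=0 col=0 char='b'
After 3 (b): row=0 col=0 char='b'
After 4 (w): row=0 col=6 char='c'
After 5 (G): row=4 col=0 char='_'
After 6 (l): row=4 col=1 char='_'

Answer:   bird rock  sun star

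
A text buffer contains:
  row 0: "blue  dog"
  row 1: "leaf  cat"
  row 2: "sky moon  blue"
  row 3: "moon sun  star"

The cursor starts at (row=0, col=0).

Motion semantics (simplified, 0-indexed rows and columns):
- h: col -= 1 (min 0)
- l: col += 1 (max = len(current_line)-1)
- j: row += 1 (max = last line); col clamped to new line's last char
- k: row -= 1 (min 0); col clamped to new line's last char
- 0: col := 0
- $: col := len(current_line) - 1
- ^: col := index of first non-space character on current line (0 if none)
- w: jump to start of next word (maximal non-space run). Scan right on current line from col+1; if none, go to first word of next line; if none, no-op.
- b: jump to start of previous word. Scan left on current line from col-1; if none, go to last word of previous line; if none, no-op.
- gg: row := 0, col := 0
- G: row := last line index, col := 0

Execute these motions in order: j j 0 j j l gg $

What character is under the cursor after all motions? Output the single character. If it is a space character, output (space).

Answer: g

Derivation:
After 1 (j): row=1 col=0 char='l'
After 2 (j): row=2 col=0 char='s'
After 3 (0): row=2 col=0 char='s'
After 4 (j): row=3 col=0 char='m'
After 5 (j): row=3 col=0 char='m'
After 6 (l): row=3 col=1 char='o'
After 7 (gg): row=0 col=0 char='b'
After 8 ($): row=0 col=8 char='g'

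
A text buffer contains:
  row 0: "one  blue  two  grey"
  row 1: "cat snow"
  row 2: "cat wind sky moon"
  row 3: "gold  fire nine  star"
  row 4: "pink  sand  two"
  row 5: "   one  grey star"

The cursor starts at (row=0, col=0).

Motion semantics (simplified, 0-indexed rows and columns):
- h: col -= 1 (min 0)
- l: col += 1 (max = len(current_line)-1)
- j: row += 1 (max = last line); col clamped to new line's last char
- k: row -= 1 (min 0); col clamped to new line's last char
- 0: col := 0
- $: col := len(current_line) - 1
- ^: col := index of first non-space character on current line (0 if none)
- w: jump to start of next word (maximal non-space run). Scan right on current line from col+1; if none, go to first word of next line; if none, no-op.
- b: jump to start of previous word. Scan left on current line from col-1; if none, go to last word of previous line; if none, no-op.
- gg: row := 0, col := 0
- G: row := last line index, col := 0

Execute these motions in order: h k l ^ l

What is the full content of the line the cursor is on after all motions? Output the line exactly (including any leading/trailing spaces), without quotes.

Answer: one  blue  two  grey

Derivation:
After 1 (h): row=0 col=0 char='o'
After 2 (k): row=0 col=0 char='o'
After 3 (l): row=0 col=1 char='n'
After 4 (^): row=0 col=0 char='o'
After 5 (l): row=0 col=1 char='n'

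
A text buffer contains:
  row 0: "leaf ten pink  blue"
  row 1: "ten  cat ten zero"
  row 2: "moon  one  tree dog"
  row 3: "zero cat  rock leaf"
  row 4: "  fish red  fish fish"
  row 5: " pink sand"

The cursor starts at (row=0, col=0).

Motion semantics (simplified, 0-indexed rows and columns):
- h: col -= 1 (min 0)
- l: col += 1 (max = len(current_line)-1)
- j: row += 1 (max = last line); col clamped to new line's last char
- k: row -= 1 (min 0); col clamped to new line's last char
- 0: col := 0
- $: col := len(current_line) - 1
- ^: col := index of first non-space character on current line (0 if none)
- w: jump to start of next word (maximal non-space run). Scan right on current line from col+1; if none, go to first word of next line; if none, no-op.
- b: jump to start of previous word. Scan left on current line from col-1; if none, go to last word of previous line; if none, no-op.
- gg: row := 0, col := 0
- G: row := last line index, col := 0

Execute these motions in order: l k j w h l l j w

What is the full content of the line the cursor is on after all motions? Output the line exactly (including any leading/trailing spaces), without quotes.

After 1 (l): row=0 col=1 char='e'
After 2 (k): row=0 col=1 char='e'
After 3 (j): row=1 col=1 char='e'
After 4 (w): row=1 col=5 char='c'
After 5 (h): row=1 col=4 char='_'
After 6 (l): row=1 col=5 char='c'
After 7 (l): row=1 col=6 char='a'
After 8 (j): row=2 col=6 char='o'
After 9 (w): row=2 col=11 char='t'

Answer: moon  one  tree dog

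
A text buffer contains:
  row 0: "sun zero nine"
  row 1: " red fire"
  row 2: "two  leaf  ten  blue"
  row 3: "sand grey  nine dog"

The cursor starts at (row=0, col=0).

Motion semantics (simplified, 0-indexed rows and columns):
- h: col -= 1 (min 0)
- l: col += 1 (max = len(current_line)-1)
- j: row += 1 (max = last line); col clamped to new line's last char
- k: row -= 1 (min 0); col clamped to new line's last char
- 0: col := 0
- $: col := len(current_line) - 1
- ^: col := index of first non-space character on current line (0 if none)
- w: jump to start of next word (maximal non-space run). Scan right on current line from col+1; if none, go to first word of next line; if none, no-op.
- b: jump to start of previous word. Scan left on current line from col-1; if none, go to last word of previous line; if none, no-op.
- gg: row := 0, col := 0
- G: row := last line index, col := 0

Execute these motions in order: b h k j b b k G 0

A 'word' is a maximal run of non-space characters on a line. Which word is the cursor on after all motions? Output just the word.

After 1 (b): row=0 col=0 char='s'
After 2 (h): row=0 col=0 char='s'
After 3 (k): row=0 col=0 char='s'
After 4 (j): row=1 col=0 char='_'
After 5 (b): row=0 col=9 char='n'
After 6 (b): row=0 col=4 char='z'
After 7 (k): row=0 col=4 char='z'
After 8 (G): row=3 col=0 char='s'
After 9 (0): row=3 col=0 char='s'

Answer: sand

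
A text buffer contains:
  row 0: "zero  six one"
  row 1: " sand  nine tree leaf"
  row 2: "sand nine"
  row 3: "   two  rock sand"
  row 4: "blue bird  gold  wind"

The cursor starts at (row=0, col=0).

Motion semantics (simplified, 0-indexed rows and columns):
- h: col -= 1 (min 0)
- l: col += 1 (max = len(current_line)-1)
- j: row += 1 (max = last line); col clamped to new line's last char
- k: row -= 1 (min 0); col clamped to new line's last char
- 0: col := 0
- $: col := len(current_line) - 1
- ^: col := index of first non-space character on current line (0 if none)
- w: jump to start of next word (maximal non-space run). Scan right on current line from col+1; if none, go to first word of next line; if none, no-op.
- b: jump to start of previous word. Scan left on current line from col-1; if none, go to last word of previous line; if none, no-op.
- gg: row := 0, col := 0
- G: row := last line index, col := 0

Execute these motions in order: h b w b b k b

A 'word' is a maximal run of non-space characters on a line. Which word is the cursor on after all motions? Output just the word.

After 1 (h): row=0 col=0 char='z'
After 2 (b): row=0 col=0 char='z'
After 3 (w): row=0 col=6 char='s'
After 4 (b): row=0 col=0 char='z'
After 5 (b): row=0 col=0 char='z'
After 6 (k): row=0 col=0 char='z'
After 7 (b): row=0 col=0 char='z'

Answer: zero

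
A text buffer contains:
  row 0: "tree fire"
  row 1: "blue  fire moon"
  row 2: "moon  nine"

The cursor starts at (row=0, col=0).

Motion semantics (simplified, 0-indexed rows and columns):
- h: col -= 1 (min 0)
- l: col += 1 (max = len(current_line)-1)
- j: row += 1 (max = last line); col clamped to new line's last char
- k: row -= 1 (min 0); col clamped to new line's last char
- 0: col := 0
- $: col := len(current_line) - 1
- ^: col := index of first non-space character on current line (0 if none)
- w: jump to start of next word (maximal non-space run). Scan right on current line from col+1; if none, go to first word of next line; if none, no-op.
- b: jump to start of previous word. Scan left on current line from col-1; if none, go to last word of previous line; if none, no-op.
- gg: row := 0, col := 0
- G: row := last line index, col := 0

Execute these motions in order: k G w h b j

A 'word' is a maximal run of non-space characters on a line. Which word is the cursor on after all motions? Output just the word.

Answer: moon

Derivation:
After 1 (k): row=0 col=0 char='t'
After 2 (G): row=2 col=0 char='m'
After 3 (w): row=2 col=6 char='n'
After 4 (h): row=2 col=5 char='_'
After 5 (b): row=2 col=0 char='m'
After 6 (j): row=2 col=0 char='m'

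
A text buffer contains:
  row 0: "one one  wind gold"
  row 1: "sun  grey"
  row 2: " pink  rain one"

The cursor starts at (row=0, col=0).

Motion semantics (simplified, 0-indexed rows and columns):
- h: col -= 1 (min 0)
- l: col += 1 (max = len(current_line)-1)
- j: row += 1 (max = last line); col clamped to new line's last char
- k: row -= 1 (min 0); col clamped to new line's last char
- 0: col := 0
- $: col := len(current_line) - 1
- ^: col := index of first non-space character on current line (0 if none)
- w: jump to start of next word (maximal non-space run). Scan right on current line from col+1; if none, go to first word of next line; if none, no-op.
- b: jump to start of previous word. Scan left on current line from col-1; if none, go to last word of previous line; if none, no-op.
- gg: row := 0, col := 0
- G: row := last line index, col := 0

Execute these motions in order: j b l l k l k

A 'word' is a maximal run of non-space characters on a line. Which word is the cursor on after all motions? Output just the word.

Answer: gold

Derivation:
After 1 (j): row=1 col=0 char='s'
After 2 (b): row=0 col=14 char='g'
After 3 (l): row=0 col=15 char='o'
After 4 (l): row=0 col=16 char='l'
After 5 (k): row=0 col=16 char='l'
After 6 (l): row=0 col=17 char='d'
After 7 (k): row=0 col=17 char='d'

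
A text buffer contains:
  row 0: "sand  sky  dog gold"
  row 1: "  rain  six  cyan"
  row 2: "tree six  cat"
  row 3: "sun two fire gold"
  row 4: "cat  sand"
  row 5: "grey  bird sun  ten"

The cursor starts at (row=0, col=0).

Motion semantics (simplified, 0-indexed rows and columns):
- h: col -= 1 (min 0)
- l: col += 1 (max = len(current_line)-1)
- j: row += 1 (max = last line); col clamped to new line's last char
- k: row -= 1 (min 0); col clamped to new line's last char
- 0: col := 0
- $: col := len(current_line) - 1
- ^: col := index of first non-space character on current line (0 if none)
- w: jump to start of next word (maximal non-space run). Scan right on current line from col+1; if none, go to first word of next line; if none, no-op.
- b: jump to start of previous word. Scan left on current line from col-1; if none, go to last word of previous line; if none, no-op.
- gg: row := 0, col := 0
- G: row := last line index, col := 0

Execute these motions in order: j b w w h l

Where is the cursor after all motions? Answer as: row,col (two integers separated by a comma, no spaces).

Answer: 1,8

Derivation:
After 1 (j): row=1 col=0 char='_'
After 2 (b): row=0 col=15 char='g'
After 3 (w): row=1 col=2 char='r'
After 4 (w): row=1 col=8 char='s'
After 5 (h): row=1 col=7 char='_'
After 6 (l): row=1 col=8 char='s'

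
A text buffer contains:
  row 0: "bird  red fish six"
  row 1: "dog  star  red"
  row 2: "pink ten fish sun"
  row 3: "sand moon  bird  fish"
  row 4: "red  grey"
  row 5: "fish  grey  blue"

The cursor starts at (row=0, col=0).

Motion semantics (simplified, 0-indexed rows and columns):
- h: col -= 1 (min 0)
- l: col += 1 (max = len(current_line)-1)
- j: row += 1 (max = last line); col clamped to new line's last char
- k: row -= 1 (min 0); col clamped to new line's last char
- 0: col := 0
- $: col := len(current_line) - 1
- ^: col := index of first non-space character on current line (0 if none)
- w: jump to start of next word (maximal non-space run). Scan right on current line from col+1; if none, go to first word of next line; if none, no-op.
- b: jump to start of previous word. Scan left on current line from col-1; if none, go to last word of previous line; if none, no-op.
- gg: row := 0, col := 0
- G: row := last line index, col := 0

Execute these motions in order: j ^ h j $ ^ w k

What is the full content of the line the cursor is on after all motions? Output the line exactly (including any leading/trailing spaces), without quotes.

Answer: dog  star  red

Derivation:
After 1 (j): row=1 col=0 char='d'
After 2 (^): row=1 col=0 char='d'
After 3 (h): row=1 col=0 char='d'
After 4 (j): row=2 col=0 char='p'
After 5 ($): row=2 col=16 char='n'
After 6 (^): row=2 col=0 char='p'
After 7 (w): row=2 col=5 char='t'
After 8 (k): row=1 col=5 char='s'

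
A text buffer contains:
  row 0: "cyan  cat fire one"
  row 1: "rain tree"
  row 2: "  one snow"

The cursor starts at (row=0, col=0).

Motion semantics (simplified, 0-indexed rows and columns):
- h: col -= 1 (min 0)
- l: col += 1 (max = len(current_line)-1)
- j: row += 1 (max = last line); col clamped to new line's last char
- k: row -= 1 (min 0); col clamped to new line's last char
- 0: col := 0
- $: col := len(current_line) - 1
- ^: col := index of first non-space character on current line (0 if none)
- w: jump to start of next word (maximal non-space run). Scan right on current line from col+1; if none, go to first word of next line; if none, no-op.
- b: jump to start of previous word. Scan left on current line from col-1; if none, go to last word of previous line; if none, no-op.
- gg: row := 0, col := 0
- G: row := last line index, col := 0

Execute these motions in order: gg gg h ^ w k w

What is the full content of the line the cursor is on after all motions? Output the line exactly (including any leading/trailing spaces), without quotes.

Answer: cyan  cat fire one

Derivation:
After 1 (gg): row=0 col=0 char='c'
After 2 (gg): row=0 col=0 char='c'
After 3 (h): row=0 col=0 char='c'
After 4 (^): row=0 col=0 char='c'
After 5 (w): row=0 col=6 char='c'
After 6 (k): row=0 col=6 char='c'
After 7 (w): row=0 col=10 char='f'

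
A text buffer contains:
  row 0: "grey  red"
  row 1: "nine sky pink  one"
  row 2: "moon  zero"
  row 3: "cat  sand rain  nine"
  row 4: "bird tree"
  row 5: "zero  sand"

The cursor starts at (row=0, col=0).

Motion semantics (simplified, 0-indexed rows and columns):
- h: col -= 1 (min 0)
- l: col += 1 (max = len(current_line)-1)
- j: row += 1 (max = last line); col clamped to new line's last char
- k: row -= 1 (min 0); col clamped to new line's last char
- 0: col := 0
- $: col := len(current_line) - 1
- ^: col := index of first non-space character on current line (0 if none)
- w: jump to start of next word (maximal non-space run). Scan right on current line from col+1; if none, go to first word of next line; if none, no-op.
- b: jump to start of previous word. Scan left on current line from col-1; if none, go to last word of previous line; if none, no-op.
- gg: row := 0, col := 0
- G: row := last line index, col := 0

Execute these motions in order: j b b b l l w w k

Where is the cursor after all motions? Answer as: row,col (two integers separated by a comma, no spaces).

After 1 (j): row=1 col=0 char='n'
After 2 (b): row=0 col=6 char='r'
After 3 (b): row=0 col=0 char='g'
After 4 (b): row=0 col=0 char='g'
After 5 (l): row=0 col=1 char='r'
After 6 (l): row=0 col=2 char='e'
After 7 (w): row=0 col=6 char='r'
After 8 (w): row=1 col=0 char='n'
After 9 (k): row=0 col=0 char='g'

Answer: 0,0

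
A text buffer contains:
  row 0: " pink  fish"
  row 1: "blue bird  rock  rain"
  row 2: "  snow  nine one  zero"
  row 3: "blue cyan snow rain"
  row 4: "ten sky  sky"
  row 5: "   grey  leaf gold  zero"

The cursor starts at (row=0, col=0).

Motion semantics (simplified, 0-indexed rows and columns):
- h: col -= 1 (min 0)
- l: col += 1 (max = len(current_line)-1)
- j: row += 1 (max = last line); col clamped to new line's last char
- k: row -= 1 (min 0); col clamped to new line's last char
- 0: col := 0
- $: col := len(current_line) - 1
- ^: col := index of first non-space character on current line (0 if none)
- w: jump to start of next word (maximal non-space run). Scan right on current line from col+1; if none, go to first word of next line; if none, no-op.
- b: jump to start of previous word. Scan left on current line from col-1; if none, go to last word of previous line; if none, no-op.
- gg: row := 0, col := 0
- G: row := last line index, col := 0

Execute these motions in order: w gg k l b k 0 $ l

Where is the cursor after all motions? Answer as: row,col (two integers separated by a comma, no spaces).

Answer: 0,10

Derivation:
After 1 (w): row=0 col=1 char='p'
After 2 (gg): row=0 col=0 char='_'
After 3 (k): row=0 col=0 char='_'
After 4 (l): row=0 col=1 char='p'
After 5 (b): row=0 col=1 char='p'
After 6 (k): row=0 col=1 char='p'
After 7 (0): row=0 col=0 char='_'
After 8 ($): row=0 col=10 char='h'
After 9 (l): row=0 col=10 char='h'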